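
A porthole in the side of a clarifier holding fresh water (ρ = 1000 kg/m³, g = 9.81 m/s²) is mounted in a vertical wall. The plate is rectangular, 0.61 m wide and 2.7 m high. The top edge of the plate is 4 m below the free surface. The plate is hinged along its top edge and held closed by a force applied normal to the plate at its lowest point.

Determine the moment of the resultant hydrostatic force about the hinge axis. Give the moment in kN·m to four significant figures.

γ = ρg = 1000 × 9.81 = 9810 N/m³ = 9.81 kN/m³.
The centroid lies 2.7/2 = 1.35 m below the top edge, so the centroid depth is h_c = 4 + 1.35 = 5.35 m.
A = 0.61 × 2.7 = 1.647 m².
Resultant F = γ·h_c·A = 9.81 × 5.35 × 1.647 = 86.4403 kN.
I_c = b·h³/12 = 0.61 × 2.7³/12 = 1.00055 m⁴.
Centre of pressure: y_p = y_c + I_c/(y_c·A) = 5.35 + 1.00055/(5.35 × 1.647) = 5.35 + 0.113551 = 5.46355 m along the plane.
The resultant acts 1.35 + 0.113551 = 1.46355 m (along the plate) below the hinge at the top edge, so the moment about the hinge is M = F × 1.46355 = 86.4403 × 1.46355 = 126.51 kN·m.

M ≈ 126.5 kN·m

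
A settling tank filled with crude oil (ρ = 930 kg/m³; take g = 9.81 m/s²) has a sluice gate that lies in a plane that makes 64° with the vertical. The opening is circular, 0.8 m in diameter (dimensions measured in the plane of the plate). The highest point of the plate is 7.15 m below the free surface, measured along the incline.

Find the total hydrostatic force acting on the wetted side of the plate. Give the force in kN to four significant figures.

F ≈ 15.18 kN

γ = ρg = 930 × 9.81 / 1000 = 9.1233 kN/m³.
The plate makes 64° with the vertical, i.e. θ = 90° − 64° = 26° to the horizontal. Measuring y along the incline from the free-surface line, vertical depth h = y·sinθ with sinθ = 0.438371.
The centroid is at the centre, 0.4 m below the top of the plate, so y_c = 7.15 + 0.4 = 7.55 m and h_c = 7.55 × 0.438371 = 3.3097 m.
A = π(0.4)² = 0.502655 m².
Resultant F = γ·h_c·A = 9.1233 × 3.3097 × 0.502655 = 15.1779 kN.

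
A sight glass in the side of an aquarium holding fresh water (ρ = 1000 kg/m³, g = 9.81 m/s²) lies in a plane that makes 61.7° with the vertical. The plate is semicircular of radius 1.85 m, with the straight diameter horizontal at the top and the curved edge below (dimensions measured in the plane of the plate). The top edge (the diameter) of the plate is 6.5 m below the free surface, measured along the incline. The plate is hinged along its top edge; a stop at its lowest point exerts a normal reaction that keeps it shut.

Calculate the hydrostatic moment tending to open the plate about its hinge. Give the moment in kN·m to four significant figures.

M ≈ 149.0 kN·m

γ = ρg = 1000 × 9.81 = 9810 N/m³ = 9.81 kN/m³.
The plate makes 61.7° with the vertical, i.e. θ = 90° − 61.7° = 28.3° to the horizontal. Measuring y along the incline from the free-surface line, vertical depth h = y·sinθ with sinθ = 0.474088.
The centroid of a semicircle lies 4r/(3π) = 0.785164 m from the diameter, here below the top edge, so y_c = 6.5 + 0.785164 = 7.28516 m and h_c = 7.28516 × 0.474088 = 3.45381 m.
A = πr²/2 = π × 1.85²/2 = 5.37605 m².
Resultant F = γ·h_c·A = 9.81 × 3.45381 × 5.37605 = 182.151 kN.
I_c = (π/8 − 8/(9π))·r⁴ = 0.109757 × 1.85⁴ = 1.28564 m⁴.
Centre of pressure: y_p = y_c + I_c/(y_c·A) = 7.28516 + 1.28564/(7.28516 × 5.37605) = 7.28516 + 0.0328259 = 7.31799 m along the plane.
The resultant acts 0.785164 + 0.0328259 = 0.81799 m (along the plate) below the hinge at the top edge, so the moment about the hinge is M = F × 0.81799 = 182.151 × 0.81799 = 148.998 kN·m.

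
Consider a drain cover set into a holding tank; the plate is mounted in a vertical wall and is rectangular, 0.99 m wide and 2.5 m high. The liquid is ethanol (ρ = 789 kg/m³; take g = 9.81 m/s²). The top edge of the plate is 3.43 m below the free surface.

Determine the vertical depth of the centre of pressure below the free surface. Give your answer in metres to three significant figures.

γ = ρg = 789 × 9.81 / 1000 = 7.74009 kN/m³.
The centroid lies 2.5/2 = 1.25 m below the top edge, so the centroid depth is h_c = 3.43 + 1.25 = 4.68 m.
A = 0.99 × 2.5 = 2.475 m².
Resultant F = γ·h_c·A = 7.74009 × 4.68 × 2.475 = 89.6535 kN.
I_c = b·h³/12 = 0.99 × 2.5³/12 = 1.28906 m⁴.
Centre of pressure: y_p = y_c + I_c/(y_c·A) = 4.68 + 1.28906/(4.68 × 2.475) = 4.68 + 0.111289 = 4.79129 m along the plane.

h_p = 4.79 m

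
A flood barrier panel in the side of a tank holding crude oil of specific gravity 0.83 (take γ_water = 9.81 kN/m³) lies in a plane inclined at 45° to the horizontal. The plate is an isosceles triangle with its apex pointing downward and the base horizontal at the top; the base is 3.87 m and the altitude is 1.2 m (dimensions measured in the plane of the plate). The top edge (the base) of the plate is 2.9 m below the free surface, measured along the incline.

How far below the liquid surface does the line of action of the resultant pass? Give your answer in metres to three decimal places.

h_p = 2.351 m

γ = 0.83 × 9.81 = 8.1423 kN/m³.
Let θ = 45° be the plate's angle to the horizontal; measure y along the incline from where the plane meets the free surface. Vertical depth h = y·sinθ with sinθ = 0.707107.
With the apex down, the centroid sits h/3 = 1.2/3 = 0.4 m below the base (the top edge), so y_c = 2.9 + 0.4 = 3.3 m and h_c = 3.3 × 0.707107 = 2.33345 m.
A = ½ × 3.87 × 1.2 = 2.322 m².
Resultant F = γ·h_c·A = 8.1423 × 2.33345 × 2.322 = 44.1172 kN.
I_c = b·h³/36 = 3.87 × 1.2³/36 = 0.18576 m⁴.
Centre of pressure: y_p = y_c + I_c/(y_c·A) = 3.3 + 0.18576/(3.3 × 2.322) = 3.3 + 0.0242424 = 3.32424 m along the plane.
Vertically, h_p = y_p·sinθ = 3.32424 × 0.707107 = 2.35059 m.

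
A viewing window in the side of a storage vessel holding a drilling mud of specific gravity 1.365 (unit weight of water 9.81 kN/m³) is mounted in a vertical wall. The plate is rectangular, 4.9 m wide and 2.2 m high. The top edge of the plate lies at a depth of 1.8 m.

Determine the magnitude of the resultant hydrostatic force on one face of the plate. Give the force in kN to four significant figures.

F ≈ 418.6 kN

γ = 1.365 × 9.81 = 13.39065 kN/m³.
The centroid lies 2.2/2 = 1.1 m below the top edge, so the centroid depth is h_c = 1.8 + 1.1 = 2.9 m.
A = 4.9 × 2.2 = 10.78 m².
Resultant F = γ·h_c·A = 13.39065 × 2.9 × 10.78 = 418.619 kN.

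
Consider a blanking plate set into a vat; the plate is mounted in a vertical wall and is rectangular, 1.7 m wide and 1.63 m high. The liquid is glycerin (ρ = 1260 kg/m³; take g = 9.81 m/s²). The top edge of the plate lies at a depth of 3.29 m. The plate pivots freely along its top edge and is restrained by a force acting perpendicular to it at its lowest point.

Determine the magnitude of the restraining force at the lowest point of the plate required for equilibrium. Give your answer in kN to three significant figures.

P ≈ 75.0 kN

γ = ρg = 1260 × 9.81 / 1000 = 12.3606 kN/m³.
The centroid lies 1.63/2 = 0.815 m below the top edge, so the centroid depth is h_c = 3.29 + 0.815 = 4.105 m.
A = 1.7 × 1.63 = 2.771 m².
Resultant F = γ·h_c·A = 12.3606 × 4.105 × 2.771 = 140.601 kN.
I_c = b·h³/12 = 1.7 × 1.63³/12 = 0.613522 m⁴.
Centre of pressure: y_p = y_c + I_c/(y_c·A) = 4.105 + 0.613522/(4.105 × 2.771) = 4.105 + 0.0539362 = 4.15894 m along the plane.
The resultant acts 0.815 + 0.0539362 = 0.868936 m (along the plate) below the hinge at the top edge, so the moment about the hinge is M = F × 0.868936 = 140.601 × 0.868936 = 122.173 kN·m.
A normal force at the bottom, 1.63 m from the hinge, must supply this moment: P = 122.173/1.63 = 74.9528 kN.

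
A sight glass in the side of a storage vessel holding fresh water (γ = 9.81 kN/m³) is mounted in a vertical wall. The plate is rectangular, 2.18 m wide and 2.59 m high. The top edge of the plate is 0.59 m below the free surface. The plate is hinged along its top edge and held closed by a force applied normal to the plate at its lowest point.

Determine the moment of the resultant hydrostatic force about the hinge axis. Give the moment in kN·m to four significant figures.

M ≈ 166.2 kN·m

γ = 9.81 kN/m³.
The centroid lies 2.59/2 = 1.295 m below the top edge, so the centroid depth is h_c = 0.59 + 1.295 = 1.885 m.
A = 2.18 × 2.59 = 5.6462 m².
Resultant F = γ·h_c·A = 9.81 × 1.885 × 5.6462 = 104.409 kN.
I_c = b·h³/12 = 2.18 × 2.59³/12 = 3.15627 m⁴.
Centre of pressure: y_p = y_c + I_c/(y_c·A) = 1.885 + 3.15627/(1.885 × 5.6462) = 1.885 + 0.296556 = 2.18156 m along the plane.
The resultant acts 1.295 + 0.296556 = 1.59156 m (along the plate) below the hinge at the top edge, so the moment about the hinge is M = F × 1.59156 = 104.409 × 1.59156 = 166.173 kN·m.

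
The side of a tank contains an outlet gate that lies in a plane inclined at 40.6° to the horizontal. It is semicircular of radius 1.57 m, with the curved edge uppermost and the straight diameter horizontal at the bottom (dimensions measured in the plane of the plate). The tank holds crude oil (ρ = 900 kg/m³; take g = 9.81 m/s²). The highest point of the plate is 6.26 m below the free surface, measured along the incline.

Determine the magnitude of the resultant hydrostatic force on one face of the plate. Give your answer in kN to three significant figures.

γ = ρg = 900 × 9.81 / 1000 = 8.829 kN/m³.
Let θ = 40.6° be the plate's angle to the horizontal; measure y along the incline from where the plane meets the free surface. Vertical depth h = y·sinθ with sinθ = 0.650774.
The centroid lies 4r/(3π) = 0.666329 m above the diameter, so r − 4r/(3π) = 1.57 − 0.666329 = 0.903671 m below the topmost point, so y_c = 6.26 + 0.903671 = 7.16367 m and h_c = 7.16367 × 0.650774 = 4.66193 m.
A = πr²/2 = π × 1.57²/2 = 3.87186 m².
Resultant F = γ·h_c·A = 8.829 × 4.66193 × 3.87186 = 159.366 kN.

F ≈ 159 kN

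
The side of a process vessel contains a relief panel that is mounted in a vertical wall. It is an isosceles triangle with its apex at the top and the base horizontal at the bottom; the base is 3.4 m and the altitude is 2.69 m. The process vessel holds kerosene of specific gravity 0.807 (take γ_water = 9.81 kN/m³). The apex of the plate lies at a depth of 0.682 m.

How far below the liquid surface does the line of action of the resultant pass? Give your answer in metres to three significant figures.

γ = 0.807 × 9.81 = 7.91667 kN/m³.
With the apex up, the centroid sits 2h/3 = 2 × 2.69/3 = 1.79333 m below the apex, so the centroid depth is h_c = 0.682 + 1.79333 = 2.47533 m.
A = ½ × 3.4 × 2.69 = 4.573 m².
Resultant F = γ·h_c·A = 7.91667 × 2.47533 × 4.573 = 89.6142 kN.
I_c = b·h³/36 = 3.4 × 2.69³/36 = 1.83837 m⁴.
Centre of pressure: y_p = y_c + I_c/(y_c·A) = 2.47533 + 1.83837/(2.47533 × 4.573) = 2.47533 + 0.162405 = 2.63774 m along the plane.

h_p = 2.64 m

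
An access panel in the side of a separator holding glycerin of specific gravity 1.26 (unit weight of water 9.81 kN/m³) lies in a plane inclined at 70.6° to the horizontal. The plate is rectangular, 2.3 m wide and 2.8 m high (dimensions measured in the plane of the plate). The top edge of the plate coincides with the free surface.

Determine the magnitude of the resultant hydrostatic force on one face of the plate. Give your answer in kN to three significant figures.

F ≈ 105 kN

γ = 1.26 × 9.81 = 12.3606 kN/m³.
Let θ = 70.6° be the plate's angle to the horizontal; measure y along the incline from where the plane meets the free surface. Vertical depth h = y·sinθ with sinθ = 0.943223.
The centroid lies 2.8/2 = 1.4 m below the top edge, so y_c = 1.4 m and h_c = 1.4 × 0.943223 = 1.32051 m.
A = 2.3 × 2.8 = 6.44 m².
Resultant F = γ·h_c·A = 12.3606 × 1.32051 × 6.44 = 105.116 kN.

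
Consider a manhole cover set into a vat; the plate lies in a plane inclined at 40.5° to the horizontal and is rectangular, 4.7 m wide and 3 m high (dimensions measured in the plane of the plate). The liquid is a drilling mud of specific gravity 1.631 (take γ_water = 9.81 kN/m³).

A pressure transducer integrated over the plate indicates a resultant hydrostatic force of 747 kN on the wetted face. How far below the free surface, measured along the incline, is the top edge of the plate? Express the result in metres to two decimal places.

γ = 1.631 × 9.81 = 16.00011 kN/m³.
A = 4.7 × 3 = 14.1 m².
From F = γ·h_c·A, the centroid depth is h_c = 747/(16.00011 × 14.1) = 3.31115 m.
Let θ = 40.5° be the plate's angle to the horizontal; measure y along the incline from where the plane meets the free surface. Vertical depth h = y·sinθ with sinθ = 0.649448.
Along the incline, y_c = h_c/sinθ = 3.31115/0.649448 = 5.09841 m.
The centroid lies 3/2 = 1.5 m below the top edge, so the top edge sits at y_top = 5.09841 − 1.5 = 3.59841 m along the incline.

y_top ≈ 3.60 m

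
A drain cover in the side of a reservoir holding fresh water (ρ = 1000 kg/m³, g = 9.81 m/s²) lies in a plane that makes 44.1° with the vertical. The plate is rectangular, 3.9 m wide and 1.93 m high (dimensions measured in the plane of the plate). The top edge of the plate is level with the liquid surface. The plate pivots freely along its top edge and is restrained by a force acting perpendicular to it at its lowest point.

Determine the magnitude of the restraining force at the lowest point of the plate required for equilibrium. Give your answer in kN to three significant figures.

γ = ρg = 1000 × 9.81 = 9810 N/m³ = 9.81 kN/m³.
The plate makes 44.1° with the vertical, i.e. θ = 90° − 44.1° = 45.9° to the horizontal. Measuring y along the incline from the free-surface line, vertical depth h = y·sinθ with sinθ = 0.718126.
The centroid lies 1.93/2 = 0.965 m below the top edge, so y_c = 0.965 m and h_c = 0.965 × 0.718126 = 0.692992 m.
A = 3.9 × 1.93 = 7.527 m².
Resultant F = γ·h_c·A = 9.81 × 0.692992 × 7.527 = 51.1704 kN.
I_c = b·h³/12 = 3.9 × 1.93³/12 = 2.33644 m⁴.
Centre of pressure: y_p = y_c + I_c/(y_c·A) = 0.965 + 2.33644/(0.965 × 7.527) = 0.965 + 0.321666 = 1.28667 m along the plane.
The resultant acts 0.965 + 0.321666 = 1.28667 m (along the plate) below the hinge at the top edge, so the moment about the hinge is M = F × 1.28667 = 51.1704 × 1.28667 = 65.8394 kN·m.
A normal force at the bottom, 1.93 m from the hinge, must supply this moment: P = 65.8394/1.93 = 34.1137 kN.

P ≈ 34.1 kN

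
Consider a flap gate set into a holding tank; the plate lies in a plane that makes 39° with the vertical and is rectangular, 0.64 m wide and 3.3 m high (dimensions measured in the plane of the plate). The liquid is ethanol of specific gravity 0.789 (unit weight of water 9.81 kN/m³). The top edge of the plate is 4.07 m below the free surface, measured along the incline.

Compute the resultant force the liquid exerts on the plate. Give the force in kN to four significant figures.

F ≈ 72.67 kN

γ = 0.789 × 9.81 = 7.74009 kN/m³.
The plate makes 39° with the vertical, i.e. θ = 90° − 39° = 51° to the horizontal. Measuring y along the incline from the free-surface line, vertical depth h = y·sinθ with sinθ = 0.777146.
The centroid lies 3.3/2 = 1.65 m below the top edge, so y_c = 4.07 + 1.65 = 5.72 m and h_c = 5.72 × 0.777146 = 4.44528 m.
A = 0.64 × 3.3 = 2.112 m².
Resultant F = γ·h_c·A = 7.74009 × 4.44528 × 2.112 = 72.6673 kN.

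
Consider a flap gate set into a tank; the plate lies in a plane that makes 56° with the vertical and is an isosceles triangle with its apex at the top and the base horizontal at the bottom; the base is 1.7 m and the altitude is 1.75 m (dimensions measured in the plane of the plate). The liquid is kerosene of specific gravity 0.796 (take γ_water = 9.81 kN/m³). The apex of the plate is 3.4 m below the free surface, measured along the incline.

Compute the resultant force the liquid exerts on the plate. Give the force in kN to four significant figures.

γ = 0.796 × 9.81 = 7.80876 kN/m³.
The plate makes 56° with the vertical, i.e. θ = 90° − 56° = 34° to the horizontal. Measuring y along the incline from the free-surface line, vertical depth h = y·sinθ with sinθ = 0.559193.
With the apex up, the centroid sits 2h/3 = 2 × 1.75/3 = 1.16667 m below the apex, so y_c = 3.4 + 1.16667 = 4.56667 m and h_c = 4.56667 × 0.559193 = 2.55365 m.
A = ½ × 1.7 × 1.75 = 1.4875 m².
Resultant F = γ·h_c·A = 7.80876 × 2.55365 × 1.4875 = 29.662 kN.

F ≈ 29.66 kN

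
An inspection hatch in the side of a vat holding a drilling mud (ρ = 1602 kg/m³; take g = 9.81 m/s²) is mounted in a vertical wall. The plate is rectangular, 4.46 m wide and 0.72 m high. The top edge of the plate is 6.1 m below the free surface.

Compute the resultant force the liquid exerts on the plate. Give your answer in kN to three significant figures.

γ = ρg = 1602 × 9.81 / 1000 = 15.71562 kN/m³.
The centroid lies 0.72/2 = 0.36 m below the top edge, so the centroid depth is h_c = 6.1 + 0.36 = 6.46 m.
A = 4.46 × 0.72 = 3.2112 m².
Resultant F = γ·h_c·A = 15.71562 × 6.46 × 3.2112 = 326.01 kN.

F ≈ 326 kN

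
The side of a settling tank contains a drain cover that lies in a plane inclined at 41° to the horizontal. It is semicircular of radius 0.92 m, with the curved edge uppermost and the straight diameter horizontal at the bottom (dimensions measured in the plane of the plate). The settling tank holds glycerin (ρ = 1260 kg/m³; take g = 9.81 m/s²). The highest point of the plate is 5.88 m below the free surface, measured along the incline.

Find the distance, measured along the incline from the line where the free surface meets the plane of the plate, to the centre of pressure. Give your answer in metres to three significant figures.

y_p = 6.42 m

γ = ρg = 1260 × 9.81 / 1000 = 12.3606 kN/m³.
Let θ = 41° be the plate's angle to the horizontal; measure y along the incline from where the plane meets the free surface. Vertical depth h = y·sinθ with sinθ = 0.656059.
The centroid lies 4r/(3π) = 0.39046 m above the diameter, so r − 4r/(3π) = 0.92 − 0.39046 = 0.52954 m below the topmost point, so y_c = 5.88 + 0.52954 = 6.40954 m and h_c = 6.40954 × 0.656059 = 4.20504 m.
A = πr²/2 = π × 0.92²/2 = 1.32952 m².
Resultant F = γ·h_c·A = 12.3606 × 4.20504 × 1.32952 = 69.1042 kN.
I_c = (π/8 − 8/(9π))·r⁴ = 0.109757 × 0.92⁴ = 0.0786291 m⁴.
Centre of pressure: y_p = y_c + I_c/(y_c·A) = 6.40954 + 0.0786291/(6.40954 × 1.32952) = 6.40954 + 0.00922702 = 6.41877 m along the plane.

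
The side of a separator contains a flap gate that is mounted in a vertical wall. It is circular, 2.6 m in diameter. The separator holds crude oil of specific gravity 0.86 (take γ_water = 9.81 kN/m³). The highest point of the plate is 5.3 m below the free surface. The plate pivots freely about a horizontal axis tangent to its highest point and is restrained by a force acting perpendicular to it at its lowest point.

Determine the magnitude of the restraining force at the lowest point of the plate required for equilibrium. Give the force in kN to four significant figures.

γ = 0.86 × 9.81 = 8.4366 kN/m³.
The centroid is at the centre, 1.3 m below the top of the plate, so the centroid depth is h_c = 5.3 + 1.3 = 6.6 m.
A = π(1.3)² = 5.30929 m².
Resultant F = γ·h_c·A = 8.4366 × 6.6 × 5.30929 = 295.63 kN.
I_c = πr⁴/4 = π × 1.3⁴/4 = 2.24318 m⁴.
Centre of pressure: y_p = y_c + I_c/(y_c·A) = 6.6 + 2.24318/(6.6 × 5.30929) = 6.6 + 0.0640153 = 6.66402 m along the plane.
The resultant acts 1.3 + 0.0640153 = 1.36402 m (along the plate) below the hinge at the top edge, so the moment about the hinge is M = F × 1.36402 = 295.63 × 1.36402 = 403.245 kN·m.
A normal force at the bottom, 2.6 m from the hinge, must supply this moment: P = 403.245/2.6 = 155.094 kN.

P ≈ 155.1 kN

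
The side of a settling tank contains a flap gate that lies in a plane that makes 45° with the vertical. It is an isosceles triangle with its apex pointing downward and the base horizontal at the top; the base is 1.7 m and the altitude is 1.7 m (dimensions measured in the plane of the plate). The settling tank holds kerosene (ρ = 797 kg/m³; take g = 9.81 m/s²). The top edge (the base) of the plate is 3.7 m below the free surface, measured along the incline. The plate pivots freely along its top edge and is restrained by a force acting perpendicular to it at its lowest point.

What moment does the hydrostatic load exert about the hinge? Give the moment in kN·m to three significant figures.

M ≈ 20.6 kN·m

γ = ρg = 797 × 9.81 / 1000 = 7.81857 kN/m³.
The plate makes 45° with the vertical, i.e. θ = 90° − 45° = 45° to the horizontal. Measuring y along the incline from the free-surface line, vertical depth h = y·sinθ with sinθ = 0.707107.
With the apex down, the centroid sits h/3 = 1.7/3 = 0.566667 m below the base (the top edge), so y_c = 3.7 + 0.566667 = 4.26667 m and h_c = 4.26667 × 0.707107 = 3.01699 m.
A = ½ × 1.7 × 1.7 = 1.445 m².
Resultant F = γ·h_c·A = 7.81857 × 3.01699 × 1.445 = 34.0855 kN.
I_c = b·h³/36 = 1.7 × 1.7³/36 = 0.232003 m⁴.
Centre of pressure: y_p = y_c + I_c/(y_c·A) = 4.26667 + 0.232003/(4.26667 × 1.445) = 4.26667 + 0.0376302 = 4.3043 m along the plane.
The resultant acts 0.566667 + 0.0376302 = 0.604297 m (along the plate) below the hinge at the top edge, so the moment about the hinge is M = F × 0.604297 = 34.0855 × 0.604297 = 20.5978 kN·m.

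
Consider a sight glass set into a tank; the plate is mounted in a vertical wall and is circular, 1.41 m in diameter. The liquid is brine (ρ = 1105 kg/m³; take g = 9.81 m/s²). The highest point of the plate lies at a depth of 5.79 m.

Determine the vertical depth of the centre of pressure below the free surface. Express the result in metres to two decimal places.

h_p = 6.51 m

γ = ρg = 1105 × 9.81 / 1000 = 10.84005 kN/m³.
The centroid is at the centre, 0.705 m below the top of the plate, so the centroid depth is h_c = 5.79 + 0.705 = 6.495 m.
A = π(0.705)² = 1.56145 m².
Resultant F = γ·h_c·A = 10.84005 × 6.495 × 1.56145 = 109.936 kN.
I_c = πr⁴/4 = π × 0.705⁴/4 = 0.19402 m⁴.
Centre of pressure: y_p = y_c + I_c/(y_c·A) = 6.495 + 0.19402/(6.495 × 1.56145) = 6.495 + 0.0191311 = 6.51413 m along the plane.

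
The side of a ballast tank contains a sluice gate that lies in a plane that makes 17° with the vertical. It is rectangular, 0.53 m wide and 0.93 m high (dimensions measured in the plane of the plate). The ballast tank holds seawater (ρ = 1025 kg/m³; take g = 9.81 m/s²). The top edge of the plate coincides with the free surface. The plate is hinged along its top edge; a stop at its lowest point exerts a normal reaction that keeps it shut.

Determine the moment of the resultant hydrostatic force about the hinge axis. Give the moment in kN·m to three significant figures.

M ≈ 1.37 kN·m

γ = ρg = 1025 × 9.81 / 1000 = 10.05525 kN/m³.
The plate makes 17° with the vertical, i.e. θ = 90° − 17° = 73° to the horizontal. Measuring y along the incline from the free-surface line, vertical depth h = y·sinθ with sinθ = 0.956305.
The centroid lies 0.93/2 = 0.465 m below the top edge, so y_c = 0.465 m and h_c = 0.465 × 0.956305 = 0.444682 m.
A = 0.53 × 0.93 = 0.4929 m².
Resultant F = γ·h_c·A = 10.05525 × 0.444682 × 0.4929 = 2.20395 kN.
I_c = b·h³/12 = 0.53 × 0.93³/12 = 0.0355258 m⁴.
Centre of pressure: y_p = y_c + I_c/(y_c·A) = 0.465 + 0.0355258/(0.465 × 0.4929) = 0.465 + 0.155 = 0.62 m along the plane.
The resultant acts 0.465 + 0.155 = 0.62 m (along the plate) below the hinge at the top edge, so the moment about the hinge is M = F × 0.62 = 2.20395 × 0.62 = 1.36645 kN·m.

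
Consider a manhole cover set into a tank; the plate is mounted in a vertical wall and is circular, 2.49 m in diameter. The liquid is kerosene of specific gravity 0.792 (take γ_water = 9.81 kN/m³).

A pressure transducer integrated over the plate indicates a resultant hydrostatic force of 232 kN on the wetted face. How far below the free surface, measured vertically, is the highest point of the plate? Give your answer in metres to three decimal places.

d_top ≈ 4.887 m

γ = 0.792 × 9.81 = 7.76952 kN/m³.
A = π(1.245)² = 4.86955 m².
From F = γ·h_c·A, the centroid depth is h_c = 232/(7.76952 × 4.86955) = 6.13204 m.
The centroid is at the centre, 1.245 m below the top of the plate, so the highest point sits at h_top = 6.13204 − 1.245 = 4.88704 m below the surface.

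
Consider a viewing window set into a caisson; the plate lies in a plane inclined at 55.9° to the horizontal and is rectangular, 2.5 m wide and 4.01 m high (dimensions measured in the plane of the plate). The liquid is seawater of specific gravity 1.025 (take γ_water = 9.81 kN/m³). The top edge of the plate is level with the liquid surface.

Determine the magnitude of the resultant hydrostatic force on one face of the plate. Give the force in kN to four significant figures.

γ = 1.025 × 9.81 = 10.05525 kN/m³.
Let θ = 55.9° be the plate's angle to the horizontal; measure y along the incline from where the plane meets the free surface. Vertical depth h = y·sinθ with sinθ = 0.828060.
The centroid lies 4.01/2 = 2.005 m below the top edge, so y_c = 2.005 m and h_c = 2.005 × 0.828060 = 1.66026 m.
A = 2.5 × 4.01 = 10.025 m².
Resultant F = γ·h_c·A = 10.05525 × 1.66026 × 10.025 = 167.361 kN.

F ≈ 167.4 kN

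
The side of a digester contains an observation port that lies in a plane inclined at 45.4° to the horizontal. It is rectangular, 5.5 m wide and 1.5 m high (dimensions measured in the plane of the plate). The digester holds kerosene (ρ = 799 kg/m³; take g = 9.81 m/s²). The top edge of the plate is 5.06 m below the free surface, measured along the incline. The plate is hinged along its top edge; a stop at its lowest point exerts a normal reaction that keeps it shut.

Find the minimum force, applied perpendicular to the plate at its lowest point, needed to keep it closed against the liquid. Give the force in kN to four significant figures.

P ≈ 139.5 kN

γ = ρg = 799 × 9.81 / 1000 = 7.83819 kN/m³.
Let θ = 45.4° be the plate's angle to the horizontal; measure y along the incline from where the plane meets the free surface. Vertical depth h = y·sinθ with sinθ = 0.712026.
The centroid lies 1.5/2 = 0.75 m below the top edge, so y_c = 5.06 + 0.75 = 5.81 m and h_c = 5.81 × 0.712026 = 4.13687 m.
A = 5.5 × 1.5 = 8.25 m².
Resultant F = γ·h_c·A = 7.83819 × 4.13687 × 8.25 = 267.511 kN.
I_c = b·h³/12 = 5.5 × 1.5³/12 = 1.54688 m⁴.
Centre of pressure: y_p = y_c + I_c/(y_c·A) = 5.81 + 1.54688/(5.81 × 8.25) = 5.81 + 0.032272 = 5.84227 m along the plane.
The resultant acts 0.75 + 0.032272 = 0.782272 m (along the plate) below the hinge at the top edge, so the moment about the hinge is M = F × 0.782272 = 267.511 × 0.782272 = 209.266 kN·m.
A normal force at the bottom, 1.5 m from the hinge, must supply this moment: P = 209.266/1.5 = 139.511 kN.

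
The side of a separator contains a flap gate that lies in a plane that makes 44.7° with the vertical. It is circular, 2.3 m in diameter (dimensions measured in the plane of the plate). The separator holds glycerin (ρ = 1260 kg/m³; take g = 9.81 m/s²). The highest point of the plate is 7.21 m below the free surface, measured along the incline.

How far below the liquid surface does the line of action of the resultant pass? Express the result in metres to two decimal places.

h_p = 5.97 m

γ = ρg = 1260 × 9.81 / 1000 = 12.3606 kN/m³.
The plate makes 44.7° with the vertical, i.e. θ = 90° − 44.7° = 45.3° to the horizontal. Measuring y along the incline from the free-surface line, vertical depth h = y·sinθ with sinθ = 0.710799.
The centroid is at the centre, 1.15 m below the top of the plate, so y_c = 7.21 + 1.15 = 8.36 m and h_c = 8.36 × 0.710799 = 5.94228 m.
A = π(1.15)² = 4.15476 m².
Resultant F = γ·h_c·A = 12.3606 × 5.94228 × 4.15476 = 305.168 kN.
I_c = πr⁴/4 = π × 1.15⁴/4 = 1.37367 m⁴.
Centre of pressure: y_p = y_c + I_c/(y_c·A) = 8.36 + 1.37367/(8.36 × 4.15476) = 8.36 + 0.0395485 = 8.39955 m along the plane.
Vertically, h_p = y_p·sinθ = 8.39955 × 0.710799 = 5.97039 m.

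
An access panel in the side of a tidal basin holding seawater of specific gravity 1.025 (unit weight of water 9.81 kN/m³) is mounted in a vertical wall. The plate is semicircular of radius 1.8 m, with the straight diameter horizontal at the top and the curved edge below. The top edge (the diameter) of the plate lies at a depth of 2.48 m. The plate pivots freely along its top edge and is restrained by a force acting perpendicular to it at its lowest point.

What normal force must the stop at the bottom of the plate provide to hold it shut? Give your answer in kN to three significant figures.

P ≈ 76.9 kN

γ = 1.025 × 9.81 = 10.05525 kN/m³.
The centroid of a semicircle lies 4r/(3π) = 0.763944 m from the diameter, here below the top edge, so the centroid depth is h_c = 2.48 + 0.763944 = 3.24394 m.
A = πr²/2 = π × 1.8²/2 = 5.08938 m².
Resultant F = γ·h_c·A = 10.05525 × 3.24394 × 5.08938 = 166.009 kN.
I_c = (π/8 − 8/(9π))·r⁴ = 0.109757 × 1.8⁴ = 1.15219 m⁴.
Centre of pressure: y_p = y_c + I_c/(y_c·A) = 3.24394 + 1.15219/(3.24394 × 5.08938) = 3.24394 + 0.0697889 = 3.31373 m along the plane.
The resultant acts 0.763944 + 0.0697889 = 0.833733 m (along the plate) below the hinge at the top edge, so the moment about the hinge is M = F × 0.833733 = 166.009 × 0.833733 = 138.407 kN·m.
A normal force at the bottom, 1.8 m from the hinge, must supply this moment: P = 138.407/1.8 = 76.8928 kN.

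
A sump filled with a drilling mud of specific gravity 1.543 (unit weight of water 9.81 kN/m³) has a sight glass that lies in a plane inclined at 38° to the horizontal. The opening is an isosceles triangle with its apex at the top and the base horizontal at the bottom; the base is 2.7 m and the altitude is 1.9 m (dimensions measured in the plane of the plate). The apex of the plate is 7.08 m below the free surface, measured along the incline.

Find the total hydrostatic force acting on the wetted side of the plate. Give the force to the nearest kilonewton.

γ = 1.543 × 9.81 = 15.13683 kN/m³.
Let θ = 38° be the plate's angle to the horizontal; measure y along the incline from where the plane meets the free surface. Vertical depth h = y·sinθ with sinθ = 0.615661.
With the apex up, the centroid sits 2h/3 = 2 × 1.9/3 = 1.26667 m below the apex, so y_c = 7.08 + 1.26667 = 8.34667 m and h_c = 8.34667 × 0.615661 = 5.13872 m.
A = ½ × 2.7 × 1.9 = 2.565 m².
Resultant F = γ·h_c·A = 15.13683 × 5.13872 × 2.565 = 199.516 kN.

F ≈ 200 kN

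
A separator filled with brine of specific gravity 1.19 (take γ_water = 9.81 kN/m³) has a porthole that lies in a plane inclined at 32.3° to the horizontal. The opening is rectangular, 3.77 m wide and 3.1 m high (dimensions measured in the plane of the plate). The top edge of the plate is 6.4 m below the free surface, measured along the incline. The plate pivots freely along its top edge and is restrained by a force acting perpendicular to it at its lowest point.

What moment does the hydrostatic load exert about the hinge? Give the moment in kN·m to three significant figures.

M ≈ 957 kN·m

γ = 1.19 × 9.81 = 11.6739 kN/m³.
Let θ = 32.3° be the plate's angle to the horizontal; measure y along the incline from where the plane meets the free surface. Vertical depth h = y·sinθ with sinθ = 0.534352.
The centroid lies 3.1/2 = 1.55 m below the top edge, so y_c = 6.4 + 1.55 = 7.95 m and h_c = 7.95 × 0.534352 = 4.2481 m.
A = 3.77 × 3.1 = 11.687 m².
Resultant F = γ·h_c·A = 11.6739 × 4.2481 × 11.687 = 579.58 kN.
I_c = b·h³/12 = 3.77 × 3.1³/12 = 9.35934 m⁴.
Centre of pressure: y_p = y_c + I_c/(y_c·A) = 7.95 + 9.35934/(7.95 × 11.687) = 7.95 + 0.100734 = 8.05073 m along the plane.
The resultant acts 1.55 + 0.100734 = 1.65073 m (along the plate) below the hinge at the top edge, so the moment about the hinge is M = F × 1.65073 = 579.58 × 1.65073 = 956.73 kN·m.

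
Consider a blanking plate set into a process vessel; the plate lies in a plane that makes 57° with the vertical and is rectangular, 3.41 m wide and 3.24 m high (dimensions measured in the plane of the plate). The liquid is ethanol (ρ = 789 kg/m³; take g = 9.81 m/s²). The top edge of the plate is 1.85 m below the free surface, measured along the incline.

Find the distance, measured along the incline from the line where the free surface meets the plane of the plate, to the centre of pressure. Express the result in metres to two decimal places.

γ = ρg = 789 × 9.81 / 1000 = 7.74009 kN/m³.
The plate makes 57° with the vertical, i.e. θ = 90° − 57° = 33° to the horizontal. Measuring y along the incline from the free-surface line, vertical depth h = y·sinθ with sinθ = 0.544639.
The centroid lies 3.24/2 = 1.62 m below the top edge, so y_c = 1.85 + 1.62 = 3.47 m and h_c = 3.47 × 0.544639 = 1.8899 m.
A = 3.41 × 3.24 = 11.0484 m².
Resultant F = γ·h_c·A = 7.74009 × 1.8899 × 11.0484 = 161.616 kN.
I_c = b·h³/12 = 3.41 × 3.24³/12 = 9.66514 m⁴.
Centre of pressure: y_p = y_c + I_c/(y_c·A) = 3.47 + 9.66514/(3.47 × 11.0484) = 3.47 + 0.252104 = 3.7221 m along the plane.

y_p = 3.72 m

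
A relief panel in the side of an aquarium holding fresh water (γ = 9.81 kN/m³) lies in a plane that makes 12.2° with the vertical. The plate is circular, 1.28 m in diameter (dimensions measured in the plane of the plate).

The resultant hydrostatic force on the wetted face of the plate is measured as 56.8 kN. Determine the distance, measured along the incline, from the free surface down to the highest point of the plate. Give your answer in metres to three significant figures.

y_top ≈ 3.96 m

γ = 9.81 kN/m³.
A = π(0.64)² = 1.2868 m².
From F = γ·h_c·A, the centroid depth is h_c = 56.8/(9.81 × 1.2868) = 4.49954 m.
The plate makes 12.2° with the vertical, i.e. θ = 90° − 12.2° = 77.8° to the horizontal. Measuring y along the incline from the free-surface line, vertical depth h = y·sinθ with sinθ = 0.977416.
Along the incline, y_c = h_c/sinθ = 4.49954/0.977416 = 4.60351 m.
The centroid is at the centre, 0.64 m below the top of the plate, so the highest point sits at y_top = 4.60351 − 0.64 = 3.96351 m along the incline.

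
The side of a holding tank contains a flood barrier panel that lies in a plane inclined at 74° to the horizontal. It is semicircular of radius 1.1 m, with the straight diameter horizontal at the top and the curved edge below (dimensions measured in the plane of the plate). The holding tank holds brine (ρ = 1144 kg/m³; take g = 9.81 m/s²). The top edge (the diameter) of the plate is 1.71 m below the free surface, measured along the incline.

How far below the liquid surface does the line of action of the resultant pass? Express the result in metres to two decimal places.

h_p = 2.13 m

γ = ρg = 1144 × 9.81 / 1000 = 11.22264 kN/m³.
Let θ = 74° be the plate's angle to the horizontal; measure y along the incline from where the plane meets the free surface. Vertical depth h = y·sinθ with sinθ = 0.961262.
The centroid of a semicircle lies 4r/(3π) = 0.466854 m from the diameter, here below the top edge, so y_c = 1.71 + 0.466854 = 2.17685 m and h_c = 2.17685 × 0.961262 = 2.09252 m.
A = πr²/2 = π × 1.1²/2 = 1.90066 m².
Resultant F = γ·h_c·A = 11.22264 × 2.09252 × 1.90066 = 44.6343 kN.
I_c = (π/8 − 8/(9π))·r⁴ = 0.109757 × 1.1⁴ = 0.160695 m⁴.
Centre of pressure: y_p = y_c + I_c/(y_c·A) = 2.17685 + 0.160695/(2.17685 × 1.90066) = 2.17685 + 0.0388391 = 2.21569 m along the plane.
Vertically, h_p = y_p·sinθ = 2.21569 × 0.961262 = 2.12986 m.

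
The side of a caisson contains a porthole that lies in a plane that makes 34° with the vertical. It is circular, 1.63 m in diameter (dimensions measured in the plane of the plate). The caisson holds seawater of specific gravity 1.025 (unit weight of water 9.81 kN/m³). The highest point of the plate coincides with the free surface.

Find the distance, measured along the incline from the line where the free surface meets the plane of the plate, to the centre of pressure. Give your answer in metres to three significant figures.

y_p = 1.02 m

γ = 1.025 × 9.81 = 10.05525 kN/m³.
The plate makes 34° with the vertical, i.e. θ = 90° − 34° = 56° to the horizontal. Measuring y along the incline from the free-surface line, vertical depth h = y·sinθ with sinθ = 0.829038.
The centroid is at the centre, 0.815 m below the top of the plate, so y_c = 0.815 m and h_c = 0.815 × 0.829038 = 0.675666 m.
A = π(0.815)² = 2.08672 m².
Resultant F = γ·h_c·A = 10.05525 × 0.675666 × 2.08672 = 14.1772 kN.
I_c = πr⁴/4 = π × 0.815⁴/4 = 0.346514 m⁴.
Centre of pressure: y_p = y_c + I_c/(y_c·A) = 0.815 + 0.346514/(0.815 × 2.08672) = 0.815 + 0.203751 = 1.01875 m along the plane.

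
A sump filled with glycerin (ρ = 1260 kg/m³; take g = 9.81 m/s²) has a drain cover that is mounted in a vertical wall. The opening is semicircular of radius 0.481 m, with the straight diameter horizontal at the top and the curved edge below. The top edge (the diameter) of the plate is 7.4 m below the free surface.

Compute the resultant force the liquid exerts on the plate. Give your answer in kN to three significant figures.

γ = ρg = 1260 × 9.81 / 1000 = 12.3606 kN/m³.
The centroid of a semicircle lies 4r/(3π) = 0.204143 m from the diameter, here below the top edge, so the centroid depth is h_c = 7.4 + 0.204143 = 7.60414 m.
A = πr²/2 = π × 0.481²/2 = 0.363421 m².
Resultant F = γ·h_c·A = 12.3606 × 7.60414 × 0.363421 = 34.1586 kN.

F ≈ 34.2 kN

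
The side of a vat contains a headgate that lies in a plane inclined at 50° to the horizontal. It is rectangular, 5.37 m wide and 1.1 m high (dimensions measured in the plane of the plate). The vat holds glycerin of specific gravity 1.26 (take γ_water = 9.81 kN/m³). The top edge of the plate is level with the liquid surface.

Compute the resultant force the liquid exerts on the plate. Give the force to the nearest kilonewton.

γ = 1.26 × 9.81 = 12.3606 kN/m³.
Let θ = 50° be the plate's angle to the horizontal; measure y along the incline from where the plane meets the free surface. Vertical depth h = y·sinθ with sinθ = 0.766044.
The centroid lies 1.1/2 = 0.55 m below the top edge, so y_c = 0.55 m and h_c = 0.55 × 0.766044 = 0.421324 m.
A = 5.37 × 1.1 = 5.907 m².
Resultant F = γ·h_c·A = 12.3606 × 0.421324 × 5.907 = 30.7626 kN.

F ≈ 31 kN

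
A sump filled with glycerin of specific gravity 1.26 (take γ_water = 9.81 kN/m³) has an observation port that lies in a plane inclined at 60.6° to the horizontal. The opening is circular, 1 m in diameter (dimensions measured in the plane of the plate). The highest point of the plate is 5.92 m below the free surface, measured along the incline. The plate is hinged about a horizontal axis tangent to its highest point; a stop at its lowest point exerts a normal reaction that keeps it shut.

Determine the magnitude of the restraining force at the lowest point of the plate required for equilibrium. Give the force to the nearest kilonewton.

γ = 1.26 × 9.81 = 12.3606 kN/m³.
Let θ = 60.6° be the plate's angle to the horizontal; measure y along the incline from where the plane meets the free surface. Vertical depth h = y·sinθ with sinθ = 0.871214.
The centroid is at the centre, 0.5 m below the top of the plate, so y_c = 5.92 + 0.5 = 6.42 m and h_c = 6.42 × 0.871214 = 5.59319 m.
A = π(0.5)² = 0.785398 m².
Resultant F = γ·h_c·A = 12.3606 × 5.59319 × 0.785398 = 54.2986 kN.
I_c = πr⁴/4 = π × 0.5⁴/4 = 0.0490874 m⁴.
Centre of pressure: y_p = y_c + I_c/(y_c·A) = 6.42 + 0.0490874/(6.42 × 0.785398) = 6.42 + 0.00973521 = 6.42974 m along the plane.
The resultant acts 0.5 + 0.00973521 = 0.509735 m (along the plate) below the hinge at the top edge, so the moment about the hinge is M = F × 0.509735 = 54.2986 × 0.509735 = 27.6779 kN·m.
A normal force at the bottom, 1 m from the hinge, must supply this moment: P = 27.6779/1 = 27.6779 kN.

P ≈ 28 kN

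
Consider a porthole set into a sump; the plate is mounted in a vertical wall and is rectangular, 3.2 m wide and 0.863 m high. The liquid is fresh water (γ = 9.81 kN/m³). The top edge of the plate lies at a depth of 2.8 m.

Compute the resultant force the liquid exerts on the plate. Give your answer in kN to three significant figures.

γ = 9.81 kN/m³.
The centroid lies 0.863/2 = 0.4315 m below the top edge, so the centroid depth is h_c = 2.8 + 0.4315 = 3.2315 m.
A = 3.2 × 0.863 = 2.7616 m².
Resultant F = γ·h_c·A = 9.81 × 3.2315 × 2.7616 = 87.5455 kN.

F ≈ 87.5 kN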